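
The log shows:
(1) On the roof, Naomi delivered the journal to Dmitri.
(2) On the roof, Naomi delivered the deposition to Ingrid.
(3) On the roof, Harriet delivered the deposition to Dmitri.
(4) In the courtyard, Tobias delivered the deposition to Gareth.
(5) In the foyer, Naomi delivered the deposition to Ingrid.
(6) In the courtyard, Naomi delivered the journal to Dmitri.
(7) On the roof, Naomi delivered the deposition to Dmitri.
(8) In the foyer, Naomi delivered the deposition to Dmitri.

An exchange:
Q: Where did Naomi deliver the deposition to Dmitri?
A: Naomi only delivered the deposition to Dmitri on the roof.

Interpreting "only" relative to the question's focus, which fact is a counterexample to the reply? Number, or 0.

The question "Where did ...?" targets the setting, so in the reply the focus falls on "on the roof".
"Only" then excludes alternative settings while the background — same agent, thing, recipient (Naomi / the deposition / Dmitri) — is held fixed.
Fact (8) keeps same agent, thing, recipient (Naomi / the deposition / Dmitri) but has setting = in the foyer; that refutes the reply.
(Fact (2) would refute a reading with focus on the recipient — but that is not what the question asks.)

8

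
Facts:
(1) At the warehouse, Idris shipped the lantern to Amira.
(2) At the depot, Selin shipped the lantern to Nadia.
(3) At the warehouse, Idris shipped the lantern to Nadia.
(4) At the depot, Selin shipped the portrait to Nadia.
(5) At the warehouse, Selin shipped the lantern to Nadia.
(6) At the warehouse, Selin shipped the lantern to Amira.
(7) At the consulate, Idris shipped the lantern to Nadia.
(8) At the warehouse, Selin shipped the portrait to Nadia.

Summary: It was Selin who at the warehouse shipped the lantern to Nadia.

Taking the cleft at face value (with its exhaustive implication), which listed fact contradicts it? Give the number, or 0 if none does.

The cleft puts "Selin" in focus and presupposes the open proposition with thing = the lantern, recipient = Nadia, setting = at the warehouse.
Exhaustivity: Selin is the only agent satisfying that background.
But fact (3) also has thing = the lantern, recipient = Nadia, setting = at the warehouse, with agent = Idris — so the exhaustive reading fails.

3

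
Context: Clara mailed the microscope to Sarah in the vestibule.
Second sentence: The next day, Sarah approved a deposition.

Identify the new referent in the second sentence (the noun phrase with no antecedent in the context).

a deposition

"Sarah" in the second sentence is given — already mentioned in the context.
"a deposition" has no antecedent in the context; it is discourse-new (the indefinite article also signals a new referent).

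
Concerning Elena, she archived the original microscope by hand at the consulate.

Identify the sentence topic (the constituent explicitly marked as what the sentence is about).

Elena

The construction explicitly marks "Elena" as what the sentence is about — the topic.
The remainder of the clause is the comment (what is said about the topic).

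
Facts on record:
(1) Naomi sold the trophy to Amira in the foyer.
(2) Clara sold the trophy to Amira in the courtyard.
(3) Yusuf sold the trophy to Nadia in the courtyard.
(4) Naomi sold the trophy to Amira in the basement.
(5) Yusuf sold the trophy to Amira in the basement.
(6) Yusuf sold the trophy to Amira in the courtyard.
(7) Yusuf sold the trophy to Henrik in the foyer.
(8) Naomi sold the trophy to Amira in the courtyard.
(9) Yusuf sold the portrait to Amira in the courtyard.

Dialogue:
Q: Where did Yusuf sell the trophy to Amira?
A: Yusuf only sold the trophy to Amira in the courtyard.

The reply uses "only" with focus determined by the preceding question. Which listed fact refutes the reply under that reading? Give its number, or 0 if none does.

5

Answering "Where did ...?" puts focus on the setting — here, "in the courtyard".
"Only" then excludes alternative settings while the background — agent = Yusuf, thing = the trophy, recipient = Amira — is held fixed.
Fact (5) shares the background with a different setting (in the basement) — counterexample.
(Fact (9) would refute a reading with focus on the thing — but that is not what the question asks.)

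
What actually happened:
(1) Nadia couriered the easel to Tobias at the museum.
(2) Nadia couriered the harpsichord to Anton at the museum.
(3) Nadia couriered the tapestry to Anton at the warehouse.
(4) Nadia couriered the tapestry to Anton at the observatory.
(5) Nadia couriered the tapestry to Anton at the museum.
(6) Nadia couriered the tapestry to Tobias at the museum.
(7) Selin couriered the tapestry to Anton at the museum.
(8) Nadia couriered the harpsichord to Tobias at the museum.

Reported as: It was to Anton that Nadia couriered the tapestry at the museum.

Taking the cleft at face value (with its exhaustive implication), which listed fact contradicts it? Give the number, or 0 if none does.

6

The cleft puts "Anton" in focus and presupposes the open proposition with Nadia as agent and the tapestry as thing and at the museum as setting.
The exhaustive reading says no other recipient fits that background.
Fact (6) shares the background but with recipient = Tobias; exhaustivity is violated.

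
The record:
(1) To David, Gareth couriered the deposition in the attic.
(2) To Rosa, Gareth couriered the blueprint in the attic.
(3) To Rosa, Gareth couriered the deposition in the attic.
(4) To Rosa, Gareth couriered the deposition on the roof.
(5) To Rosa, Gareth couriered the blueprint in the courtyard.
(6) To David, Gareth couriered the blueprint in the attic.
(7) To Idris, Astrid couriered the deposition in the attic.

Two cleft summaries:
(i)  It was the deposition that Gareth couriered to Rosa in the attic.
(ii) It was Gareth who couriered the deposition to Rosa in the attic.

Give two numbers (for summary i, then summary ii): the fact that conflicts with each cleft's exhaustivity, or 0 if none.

Summary (i) focuses "the deposition" (the thing); background agent = Gareth, recipient = Rosa, setting = in the attic. Fact (2) matches that background with thing = the blueprint — refutes (i).
Summary (ii) focuses "Gareth" (the agent); background thing = the deposition, recipient = Rosa, setting = in the attic. No fact matches that background with a different agent, so 0.

2, 0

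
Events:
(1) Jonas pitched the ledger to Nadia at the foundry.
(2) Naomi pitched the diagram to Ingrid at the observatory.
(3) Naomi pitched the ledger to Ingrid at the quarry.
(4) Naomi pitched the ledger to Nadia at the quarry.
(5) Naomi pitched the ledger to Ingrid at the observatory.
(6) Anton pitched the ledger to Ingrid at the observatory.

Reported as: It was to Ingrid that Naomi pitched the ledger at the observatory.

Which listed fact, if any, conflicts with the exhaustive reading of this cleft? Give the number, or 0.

0

Focus of the cleft: "Ingrid" (the recipient). Presupposed background: same agent, thing, setting (Naomi / the ledger / at the observatory).
Exhaustivity: Ingrid is the only recipient satisfying that background.
Every other fact differs from the presupposition on some backgrounded slot, so none challenges the exhaustivity.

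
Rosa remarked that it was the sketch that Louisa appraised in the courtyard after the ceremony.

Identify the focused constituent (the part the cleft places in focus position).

In an it-cleft "It was X that/who ...", the clefted constituent X is the focus; the that/who-clause expresses the presupposed open proposition.
Here the focus is "the sketch". The backgrounded (presupposed) material includes "Louisa", "after the ceremony" and "in the courtyard".

the sketch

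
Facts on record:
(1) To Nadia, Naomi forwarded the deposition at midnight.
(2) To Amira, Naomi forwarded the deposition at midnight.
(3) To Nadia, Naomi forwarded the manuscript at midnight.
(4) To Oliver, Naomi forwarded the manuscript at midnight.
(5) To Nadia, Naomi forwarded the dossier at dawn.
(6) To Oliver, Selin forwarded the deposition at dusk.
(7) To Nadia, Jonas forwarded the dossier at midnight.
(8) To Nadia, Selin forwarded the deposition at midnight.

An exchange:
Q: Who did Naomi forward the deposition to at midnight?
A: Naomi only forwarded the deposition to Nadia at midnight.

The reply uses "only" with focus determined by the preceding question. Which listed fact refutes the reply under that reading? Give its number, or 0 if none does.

2

Answering "Who did ... to ...?" puts focus on the recipient — here, "Nadia".
"Only" then excludes alternative recipients while the background — agent = Naomi, thing = the deposition, setting = at midnight — is held fixed.
Fact (2) shares the background with a different recipient (Amira) — counterexample.
(Fact (3) would refute a reading with focus on the thing — but that is not what the question asks.)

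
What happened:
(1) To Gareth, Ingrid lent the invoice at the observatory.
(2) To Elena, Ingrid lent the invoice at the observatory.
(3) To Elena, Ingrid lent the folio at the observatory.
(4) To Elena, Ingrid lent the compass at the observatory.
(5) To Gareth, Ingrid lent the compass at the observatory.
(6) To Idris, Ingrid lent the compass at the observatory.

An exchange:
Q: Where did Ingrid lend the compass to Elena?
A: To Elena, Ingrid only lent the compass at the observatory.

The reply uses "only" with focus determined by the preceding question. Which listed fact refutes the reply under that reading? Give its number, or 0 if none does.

0

The question "Where did ...?" targets the setting, so in the reply the focus falls on "at the observatory".
So "only" ranges over settings; the rest (Ingrid as agent and the compass as thing and Elena as recipient) is presupposed.
No fact keeps Ingrid as agent and the compass as thing and Elena as recipient while changing the setting; every other fact differs on something backgrounded. The reply stands.
(Fact (2) would refute a reading with focus on the thing — but that is not what the question asks.)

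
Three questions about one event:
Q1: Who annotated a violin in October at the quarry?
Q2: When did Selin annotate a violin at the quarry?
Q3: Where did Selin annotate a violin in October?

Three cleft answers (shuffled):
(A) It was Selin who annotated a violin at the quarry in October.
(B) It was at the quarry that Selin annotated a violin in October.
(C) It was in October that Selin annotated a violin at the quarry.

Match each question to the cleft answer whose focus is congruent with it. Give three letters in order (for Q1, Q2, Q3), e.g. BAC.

ACB

Q1 asks about the subject (agent); cleft (A) focuses "Selin", which is the subject (agent) — so Q1 → A.
Q2 asks about the time; cleft (C) focuses "in October", which is the time — so Q2 → C.
Q3 asks about the location; cleft (B) focuses "at the quarry", which is the location — so Q3 → B.
Mapping: Q1→A, Q2→C, Q3→B.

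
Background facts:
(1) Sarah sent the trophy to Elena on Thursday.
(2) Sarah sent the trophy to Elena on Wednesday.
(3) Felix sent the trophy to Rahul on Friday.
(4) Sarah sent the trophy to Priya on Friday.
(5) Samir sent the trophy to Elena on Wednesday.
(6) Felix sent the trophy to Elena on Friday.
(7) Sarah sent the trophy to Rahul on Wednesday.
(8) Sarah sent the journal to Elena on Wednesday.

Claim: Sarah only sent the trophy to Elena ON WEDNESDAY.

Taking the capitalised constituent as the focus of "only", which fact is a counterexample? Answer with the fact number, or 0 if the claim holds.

The capitals mark "on Wednesday" as focus. So "only" rules out other settings, with the rest (same agent, thing, recipient (Sarah / the trophy / Elena)) as background.
Fact (1) shares the background but differs in setting (on Thursday) — a counterexample.

1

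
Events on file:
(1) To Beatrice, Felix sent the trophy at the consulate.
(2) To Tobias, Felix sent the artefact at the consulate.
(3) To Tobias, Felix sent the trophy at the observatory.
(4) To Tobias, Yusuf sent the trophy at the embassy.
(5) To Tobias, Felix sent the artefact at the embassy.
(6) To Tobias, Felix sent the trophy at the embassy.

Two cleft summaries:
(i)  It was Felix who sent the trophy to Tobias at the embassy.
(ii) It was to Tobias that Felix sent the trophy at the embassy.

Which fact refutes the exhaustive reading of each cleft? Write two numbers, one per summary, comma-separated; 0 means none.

Summary (i) focuses "Felix" (the agent); background thing = the trophy, recipient = Tobias, setting = at the embassy. Fact (4) matches that background with agent = Yusuf — refutes (i).
Summary (ii) focuses "Tobias" (the recipient); background agent = Felix, thing = the trophy, setting = at the embassy. No fact matches that background with a different recipient, so 0.

4, 0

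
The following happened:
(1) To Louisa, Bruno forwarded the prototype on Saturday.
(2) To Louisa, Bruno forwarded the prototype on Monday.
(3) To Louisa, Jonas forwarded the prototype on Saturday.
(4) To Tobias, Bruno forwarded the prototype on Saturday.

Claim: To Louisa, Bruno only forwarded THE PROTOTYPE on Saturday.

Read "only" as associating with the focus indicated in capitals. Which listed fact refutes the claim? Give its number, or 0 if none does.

The capitals mark "the prototype" as focus. So "only" rules out other things, with the rest (same agent, recipient, setting (Bruno / Louisa / on Saturday)) as background.
Every other fact changes something in the background, not just the thing. Nothing refutes the claim.

0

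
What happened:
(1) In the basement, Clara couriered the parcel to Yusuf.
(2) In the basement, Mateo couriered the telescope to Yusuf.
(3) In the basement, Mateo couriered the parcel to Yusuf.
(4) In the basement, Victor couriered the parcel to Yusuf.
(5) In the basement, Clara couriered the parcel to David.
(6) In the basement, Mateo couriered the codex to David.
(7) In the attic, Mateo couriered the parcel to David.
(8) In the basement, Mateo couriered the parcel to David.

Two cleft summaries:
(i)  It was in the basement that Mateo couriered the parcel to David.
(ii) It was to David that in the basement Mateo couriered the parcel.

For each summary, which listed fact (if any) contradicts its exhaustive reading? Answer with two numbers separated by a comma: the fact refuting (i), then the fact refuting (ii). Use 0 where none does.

7, 3

Summary (i) focuses "in the basement" (the setting); background same agent, thing, recipient (Mateo / the parcel / David). Fact (7) matches that background with setting = in the attic — refutes (i).
Summary (ii) focuses "David" (the recipient); background same agent, thing, setting (Mateo / the parcel / in the basement). Fact (3) matches that background with recipient = Yusuf — refutes (ii).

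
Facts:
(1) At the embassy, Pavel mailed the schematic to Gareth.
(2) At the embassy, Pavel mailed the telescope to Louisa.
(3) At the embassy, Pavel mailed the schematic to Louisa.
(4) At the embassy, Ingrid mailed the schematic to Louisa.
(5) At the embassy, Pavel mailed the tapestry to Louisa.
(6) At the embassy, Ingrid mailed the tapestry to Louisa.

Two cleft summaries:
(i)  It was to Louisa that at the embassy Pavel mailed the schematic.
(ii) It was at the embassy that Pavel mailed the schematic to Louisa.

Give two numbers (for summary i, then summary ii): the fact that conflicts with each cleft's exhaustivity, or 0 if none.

1, 0

(i): focus "Louisa". Looking for Pavel as agent and the schematic as thing and at the embassy as setting with some other recipient — fact (1) has Gareth there. Refuted.
(ii): focus "at the embassy". No fact shares Pavel as agent and the schematic as thing and Louisa as recipient with a different setting. 0.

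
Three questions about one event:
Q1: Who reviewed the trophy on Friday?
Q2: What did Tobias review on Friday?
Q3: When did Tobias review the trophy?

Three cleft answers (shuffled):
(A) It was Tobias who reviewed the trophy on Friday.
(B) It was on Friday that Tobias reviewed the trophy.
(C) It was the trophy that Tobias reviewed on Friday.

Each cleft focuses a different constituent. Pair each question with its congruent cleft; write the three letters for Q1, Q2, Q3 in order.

Q1 asks about the subject (agent); cleft (A) focuses "Tobias", which is the subject (agent) — so Q1 → A.
Q2 asks about the direct object; cleft (C) focuses "the trophy", which is the direct object — so Q2 → C.
Q3 asks about the time; cleft (B) focuses "on Friday", which is the time — so Q3 → B.
Mapping: Q1→A, Q2→C, Q3→B.

ACB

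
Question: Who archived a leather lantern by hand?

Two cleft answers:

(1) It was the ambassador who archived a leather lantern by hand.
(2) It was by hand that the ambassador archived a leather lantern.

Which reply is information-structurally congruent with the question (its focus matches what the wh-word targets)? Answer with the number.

The question word "who" targets the subject (agent).
Option (1) clefts "the ambassador" — that matches what the question asks about.
Option (2) clefts "by hand" — the manner, not what was asked.
So the congruent reply is (1).

1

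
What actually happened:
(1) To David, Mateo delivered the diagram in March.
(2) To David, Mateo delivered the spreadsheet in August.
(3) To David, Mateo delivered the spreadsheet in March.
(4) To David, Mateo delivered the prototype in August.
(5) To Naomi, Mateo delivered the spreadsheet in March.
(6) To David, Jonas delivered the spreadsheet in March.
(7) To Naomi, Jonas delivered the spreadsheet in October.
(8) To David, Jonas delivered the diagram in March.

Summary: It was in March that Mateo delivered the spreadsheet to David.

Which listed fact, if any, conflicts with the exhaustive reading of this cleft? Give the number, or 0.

The cleft puts "in March" in focus and presupposes the open proposition with Mateo as agent and the spreadsheet as thing and David as recipient.
Exhaustivity: in March is the only setting satisfying that background.
Fact (2) shares the background but with setting = in August; exhaustivity is violated.

2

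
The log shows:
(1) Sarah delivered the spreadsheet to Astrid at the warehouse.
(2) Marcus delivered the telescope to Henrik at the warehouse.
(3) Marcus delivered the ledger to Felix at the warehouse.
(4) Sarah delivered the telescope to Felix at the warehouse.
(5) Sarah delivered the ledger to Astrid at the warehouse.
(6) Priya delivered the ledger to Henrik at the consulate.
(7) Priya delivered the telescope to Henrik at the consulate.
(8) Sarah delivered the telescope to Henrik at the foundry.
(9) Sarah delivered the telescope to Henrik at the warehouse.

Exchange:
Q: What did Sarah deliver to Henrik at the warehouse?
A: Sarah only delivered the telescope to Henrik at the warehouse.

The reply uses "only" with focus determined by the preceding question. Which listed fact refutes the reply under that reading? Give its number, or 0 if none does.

Answering "What did ...?" puts focus on the thing — here, "the telescope".
"Only" then excludes alternative things while the background — same agent, recipient, setting (Sarah / Henrik / at the warehouse) — is held fixed.
No fact keeps same agent, recipient, setting (Sarah / Henrik / at the warehouse) while changing the thing; every other fact differs on something backgrounded. The reply stands.
(Fact (8) would refute a reading with focus on the setting — but that is not what the question asks.)

0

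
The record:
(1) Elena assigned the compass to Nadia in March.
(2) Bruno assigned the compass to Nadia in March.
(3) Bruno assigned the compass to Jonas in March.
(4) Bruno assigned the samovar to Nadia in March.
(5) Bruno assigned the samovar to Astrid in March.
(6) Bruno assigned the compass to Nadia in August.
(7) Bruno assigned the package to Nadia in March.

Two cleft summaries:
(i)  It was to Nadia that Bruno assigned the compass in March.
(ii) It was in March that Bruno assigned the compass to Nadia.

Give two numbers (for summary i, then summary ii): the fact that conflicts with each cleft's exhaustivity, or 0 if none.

(i): focus "Nadia". Looking for same agent, thing, setting (Bruno / the compass / in March) with some other recipient — fact (3) has Jonas there. Refuted.
(ii): focus "in March". Looking for same agent, thing, recipient (Bruno / the compass / Nadia) with some other setting — fact (6) has in August there. Refuted.

3, 6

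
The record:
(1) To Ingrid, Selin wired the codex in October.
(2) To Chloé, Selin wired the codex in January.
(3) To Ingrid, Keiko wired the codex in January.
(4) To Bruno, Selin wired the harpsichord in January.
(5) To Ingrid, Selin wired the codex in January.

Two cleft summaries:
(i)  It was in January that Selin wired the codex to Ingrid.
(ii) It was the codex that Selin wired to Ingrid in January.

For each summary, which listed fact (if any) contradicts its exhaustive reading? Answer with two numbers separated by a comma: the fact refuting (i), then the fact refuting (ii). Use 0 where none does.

1, 0

(i): focus "in January". Looking for agent = Selin, thing = the codex, recipient = Ingrid with some other setting — fact (1) has in October there. Refuted.
(ii): focus "the codex". No fact shares agent = Selin, recipient = Ingrid, setting = in January with a different thing. 0.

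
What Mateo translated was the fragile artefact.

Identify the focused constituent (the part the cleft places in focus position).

In a pseudo-cleft "What ... was X", the post-copular constituent X is the focus.
Here the focus is "the fragile artefact". The backgrounded (presupposed) material includes "Mateo".

the fragile artefact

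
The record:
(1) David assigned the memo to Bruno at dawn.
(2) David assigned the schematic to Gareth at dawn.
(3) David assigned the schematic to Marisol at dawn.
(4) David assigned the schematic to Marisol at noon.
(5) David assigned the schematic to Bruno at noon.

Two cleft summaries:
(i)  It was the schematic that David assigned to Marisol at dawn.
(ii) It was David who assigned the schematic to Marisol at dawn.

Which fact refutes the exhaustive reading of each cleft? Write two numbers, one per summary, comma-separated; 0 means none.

0, 0

(i): focus "the schematic". No fact shares agent = David, recipient = Marisol, setting = at dawn with a different thing. 0.
(ii): focus "David". No fact shares thing = the schematic, recipient = Marisol, setting = at dawn with a different agent. 0.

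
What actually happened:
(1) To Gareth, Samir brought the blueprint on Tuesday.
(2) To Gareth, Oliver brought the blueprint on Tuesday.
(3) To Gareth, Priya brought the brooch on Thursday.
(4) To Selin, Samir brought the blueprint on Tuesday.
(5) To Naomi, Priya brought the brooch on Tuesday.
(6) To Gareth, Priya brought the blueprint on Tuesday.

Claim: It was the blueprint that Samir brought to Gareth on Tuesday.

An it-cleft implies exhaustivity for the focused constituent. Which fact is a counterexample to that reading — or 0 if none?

Focus of the cleft: "the blueprint" (the thing). Presupposed background: same agent, recipient, setting (Samir / Gareth / on Tuesday).
Exhaustivity: the blueprint is the only thing satisfying that background.
Every other fact differs from the presupposition on some backgrounded slot, so none challenges the exhaustivity.

0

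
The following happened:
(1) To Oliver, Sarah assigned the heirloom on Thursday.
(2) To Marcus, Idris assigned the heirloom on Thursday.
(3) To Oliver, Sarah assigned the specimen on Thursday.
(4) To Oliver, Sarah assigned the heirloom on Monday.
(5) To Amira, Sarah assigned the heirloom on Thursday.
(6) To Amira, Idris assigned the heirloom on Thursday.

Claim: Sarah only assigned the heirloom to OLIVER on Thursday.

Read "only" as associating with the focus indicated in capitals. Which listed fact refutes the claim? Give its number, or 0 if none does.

5

Focus (in capitals) is "Oliver" — the recipient. "Only" excludes alternative recipients while holding fixed Sarah as agent and the heirloom as thing and on Thursday as setting.
Fact (5) shares the background but differs in recipient (Amira) — a counterexample.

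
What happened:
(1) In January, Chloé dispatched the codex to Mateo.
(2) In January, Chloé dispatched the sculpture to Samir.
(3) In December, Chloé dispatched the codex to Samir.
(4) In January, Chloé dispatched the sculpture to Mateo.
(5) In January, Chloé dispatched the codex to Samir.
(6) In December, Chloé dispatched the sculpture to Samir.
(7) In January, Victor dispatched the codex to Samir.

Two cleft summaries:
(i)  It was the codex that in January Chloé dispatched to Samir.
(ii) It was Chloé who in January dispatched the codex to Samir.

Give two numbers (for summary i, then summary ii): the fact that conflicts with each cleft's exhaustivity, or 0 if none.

2, 7

(i): focus "the codex". Looking for agent = Chloé, recipient = Samir, setting = in January with some other thing — fact (2) has the sculpture there. Refuted.
(ii): focus "Chloé". Looking for thing = the codex, recipient = Samir, setting = in January with some other agent — fact (7) has Victor there. Refuted.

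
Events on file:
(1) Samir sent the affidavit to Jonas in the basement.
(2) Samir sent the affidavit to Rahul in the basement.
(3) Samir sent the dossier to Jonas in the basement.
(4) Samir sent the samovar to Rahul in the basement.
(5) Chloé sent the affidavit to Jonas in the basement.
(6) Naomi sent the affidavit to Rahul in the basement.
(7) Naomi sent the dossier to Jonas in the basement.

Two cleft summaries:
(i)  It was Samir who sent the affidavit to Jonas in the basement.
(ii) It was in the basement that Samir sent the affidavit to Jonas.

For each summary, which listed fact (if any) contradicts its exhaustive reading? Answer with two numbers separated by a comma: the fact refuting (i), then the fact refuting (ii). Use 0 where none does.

5, 0

Summary (i) focuses "Samir" (the agent); background thing = the affidavit, recipient = Jonas, setting = in the basement. Fact (5) matches that background with agent = Chloé — refutes (i).
Summary (ii) focuses "in the basement" (the setting); background agent = Samir, thing = the affidavit, recipient = Jonas. No fact matches that background with a different setting, so 0.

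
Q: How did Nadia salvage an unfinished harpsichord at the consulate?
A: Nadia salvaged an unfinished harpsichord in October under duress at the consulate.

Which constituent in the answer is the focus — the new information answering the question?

The wh-word "how" asks about the manner.
In the answer, "Nadia", "an unfinished harpsichord" and "at the consulate" are given — repeated from the question.
"in October" is also new, but it specifies the time, which is not what the question asks about — so it is not the focus.
The constituent filling the manner gap is "under duress"; that is the focus.

under duress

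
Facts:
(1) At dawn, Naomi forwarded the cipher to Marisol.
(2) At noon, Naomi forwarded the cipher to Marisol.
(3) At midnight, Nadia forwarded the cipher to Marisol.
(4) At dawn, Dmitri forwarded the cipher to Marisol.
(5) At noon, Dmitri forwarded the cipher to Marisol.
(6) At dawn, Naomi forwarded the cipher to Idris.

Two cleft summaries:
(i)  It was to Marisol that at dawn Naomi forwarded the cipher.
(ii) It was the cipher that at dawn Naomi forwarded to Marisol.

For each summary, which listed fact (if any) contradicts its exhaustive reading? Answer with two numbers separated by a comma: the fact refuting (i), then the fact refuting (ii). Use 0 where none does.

6, 0

(i): focus "Marisol". Looking for Naomi as agent and the cipher as thing and at dawn as setting with some other recipient — fact (6) has Idris there. Refuted.
(ii): focus "the cipher". No fact shares Naomi as agent and Marisol as recipient and at dawn as setting with a different thing. 0.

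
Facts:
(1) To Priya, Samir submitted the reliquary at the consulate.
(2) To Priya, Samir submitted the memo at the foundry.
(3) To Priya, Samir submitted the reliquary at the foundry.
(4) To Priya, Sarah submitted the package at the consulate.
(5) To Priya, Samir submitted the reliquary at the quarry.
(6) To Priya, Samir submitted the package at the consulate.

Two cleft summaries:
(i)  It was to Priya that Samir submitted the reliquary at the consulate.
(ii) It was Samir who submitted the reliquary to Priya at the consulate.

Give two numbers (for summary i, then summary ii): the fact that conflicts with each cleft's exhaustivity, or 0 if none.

(i): focus "Priya". No fact shares same agent, thing, setting (Samir / the reliquary / at the consulate) with a different recipient. 0.
(ii): focus "Samir". No fact shares same thing, recipient, setting (the reliquary / Priya / at the consulate) with a different agent. 0.

0, 0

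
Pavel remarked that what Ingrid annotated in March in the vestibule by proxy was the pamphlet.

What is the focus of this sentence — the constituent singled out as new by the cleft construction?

the pamphlet

In a pseudo-cleft "What ... was X", the post-copular constituent X is the focus.
Here the focus is "the pamphlet". The backgrounded (presupposed) material includes "Ingrid", "in March", "by proxy" and "in the vestibule".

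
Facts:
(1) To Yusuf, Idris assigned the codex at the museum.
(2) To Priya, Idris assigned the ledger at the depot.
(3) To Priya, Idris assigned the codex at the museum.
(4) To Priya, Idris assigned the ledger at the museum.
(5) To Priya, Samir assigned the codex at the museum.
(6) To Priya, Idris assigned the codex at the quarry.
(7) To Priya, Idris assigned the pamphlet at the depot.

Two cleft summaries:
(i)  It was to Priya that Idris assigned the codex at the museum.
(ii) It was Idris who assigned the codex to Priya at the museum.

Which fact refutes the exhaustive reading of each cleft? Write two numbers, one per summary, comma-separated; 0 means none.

1, 5

Summary (i) focuses "Priya" (the recipient); background Idris as agent and the codex as thing and at the museum as setting. Fact (1) matches that background with recipient = Yusuf — refutes (i).
Summary (ii) focuses "Idris" (the agent); background the codex as thing and Priya as recipient and at the museum as setting. Fact (5) matches that background with agent = Samir — refutes (ii).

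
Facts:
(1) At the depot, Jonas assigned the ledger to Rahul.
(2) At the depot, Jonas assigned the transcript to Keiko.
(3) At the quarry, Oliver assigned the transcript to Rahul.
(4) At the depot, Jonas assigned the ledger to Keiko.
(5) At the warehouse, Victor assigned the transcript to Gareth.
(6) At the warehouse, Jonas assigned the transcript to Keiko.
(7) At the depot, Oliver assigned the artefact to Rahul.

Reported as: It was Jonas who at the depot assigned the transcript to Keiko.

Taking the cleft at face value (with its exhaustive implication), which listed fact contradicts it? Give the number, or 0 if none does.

The cleft puts "Jonas" in focus and presupposes the open proposition with same thing, recipient, setting (the transcript / Keiko / at the depot).
Exhaustivity: Jonas is the only agent satisfying that background.
No listed fact matches the background with a different agent. Exhaustivity holds.

0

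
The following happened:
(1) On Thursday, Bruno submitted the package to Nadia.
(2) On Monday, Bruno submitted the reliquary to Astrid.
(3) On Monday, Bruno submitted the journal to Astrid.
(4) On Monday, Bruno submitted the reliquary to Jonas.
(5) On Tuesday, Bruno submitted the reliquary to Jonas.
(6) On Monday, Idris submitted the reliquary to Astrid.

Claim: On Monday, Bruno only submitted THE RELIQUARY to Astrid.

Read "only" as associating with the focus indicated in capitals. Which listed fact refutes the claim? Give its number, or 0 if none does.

3

Focus (in capitals) is "the reliquary" — the thing. "Only" excludes alternative things while holding fixed Bruno as agent and Astrid as recipient and on Monday as setting.
Fact (3) shares the background but differs in thing (the journal) — a counterexample.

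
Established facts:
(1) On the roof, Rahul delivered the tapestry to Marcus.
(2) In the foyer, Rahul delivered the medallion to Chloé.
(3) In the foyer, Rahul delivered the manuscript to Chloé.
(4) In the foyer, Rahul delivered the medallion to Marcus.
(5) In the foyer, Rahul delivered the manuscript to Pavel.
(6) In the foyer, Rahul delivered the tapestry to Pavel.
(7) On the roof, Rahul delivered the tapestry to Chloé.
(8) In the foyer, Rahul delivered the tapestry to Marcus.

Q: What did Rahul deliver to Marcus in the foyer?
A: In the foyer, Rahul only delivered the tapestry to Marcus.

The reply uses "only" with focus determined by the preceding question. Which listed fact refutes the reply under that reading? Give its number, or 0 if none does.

4

Answering "What did ...?" puts focus on the thing — here, "the tapestry".
"Only" then excludes alternative things while the background — agent = Rahul, recipient = Marcus, setting = in the foyer — is held fixed.
Fact (4) shares the background with a different thing (the medallion) — counterexample.
(Fact (1) would refute a reading with focus on the setting — but that is not what the question asks.)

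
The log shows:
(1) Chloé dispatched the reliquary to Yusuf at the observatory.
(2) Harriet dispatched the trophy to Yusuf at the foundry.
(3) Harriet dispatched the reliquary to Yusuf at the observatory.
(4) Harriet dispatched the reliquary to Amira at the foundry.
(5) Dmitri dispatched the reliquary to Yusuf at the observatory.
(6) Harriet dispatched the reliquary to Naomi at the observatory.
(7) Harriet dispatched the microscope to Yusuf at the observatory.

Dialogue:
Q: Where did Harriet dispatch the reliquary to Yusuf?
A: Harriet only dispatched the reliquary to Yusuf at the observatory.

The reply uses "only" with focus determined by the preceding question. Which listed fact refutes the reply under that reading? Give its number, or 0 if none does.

0

The question "Where did ...?" targets the setting, so in the reply the focus falls on "at the observatory".
"Only" then excludes alternative settings while the background — same agent, thing, recipient (Harriet / the reliquary / Yusuf) — is held fixed.
No listed fact shares that background with another setting. Nothing contradicts the reply.
(Fact (6) would refute a reading with focus on the recipient — but that is not what the question asks.)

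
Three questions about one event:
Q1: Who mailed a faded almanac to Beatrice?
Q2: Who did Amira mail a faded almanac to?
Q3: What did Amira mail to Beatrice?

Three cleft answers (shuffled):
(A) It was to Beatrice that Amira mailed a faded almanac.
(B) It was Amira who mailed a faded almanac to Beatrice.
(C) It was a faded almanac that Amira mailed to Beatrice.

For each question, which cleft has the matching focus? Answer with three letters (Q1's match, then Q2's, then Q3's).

Q1 asks about the subject (agent); cleft (B) focuses "Amira", which is the subject (agent) — so Q1 → B.
Q2 asks about the recipient; cleft (A) focuses "to Beatrice", which is the recipient — so Q2 → A.
Q3 asks about the direct object; cleft (C) focuses "a faded almanac", which is the direct object — so Q3 → C.
Mapping: Q1→B, Q2→A, Q3→C.

BAC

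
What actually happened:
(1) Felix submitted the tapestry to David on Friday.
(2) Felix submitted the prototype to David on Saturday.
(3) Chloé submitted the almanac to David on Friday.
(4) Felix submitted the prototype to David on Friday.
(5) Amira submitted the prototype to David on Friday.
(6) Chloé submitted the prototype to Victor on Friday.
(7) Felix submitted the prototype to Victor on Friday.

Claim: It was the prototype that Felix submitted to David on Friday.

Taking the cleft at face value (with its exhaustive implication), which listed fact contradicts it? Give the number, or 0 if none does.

Focus of the cleft: "the prototype" (the thing). Presupposed background: same agent, recipient, setting (Felix / David / on Friday).
The exhaustive reading says no other thing fits that background.
Fact (1) shares the background but with thing = the tapestry; exhaustivity is violated.

1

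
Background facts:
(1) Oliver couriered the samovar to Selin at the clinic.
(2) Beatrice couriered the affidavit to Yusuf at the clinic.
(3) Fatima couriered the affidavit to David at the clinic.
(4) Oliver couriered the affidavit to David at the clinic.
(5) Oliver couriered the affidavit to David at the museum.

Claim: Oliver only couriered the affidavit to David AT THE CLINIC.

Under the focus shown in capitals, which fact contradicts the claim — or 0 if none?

5

The capitals mark "at the clinic" as focus. So "only" rules out other settings, with the rest (same agent, thing, recipient (Oliver / the affidavit / David)) as background.
Fact (5) shares the background but differs in setting (at the museum) — a counterexample.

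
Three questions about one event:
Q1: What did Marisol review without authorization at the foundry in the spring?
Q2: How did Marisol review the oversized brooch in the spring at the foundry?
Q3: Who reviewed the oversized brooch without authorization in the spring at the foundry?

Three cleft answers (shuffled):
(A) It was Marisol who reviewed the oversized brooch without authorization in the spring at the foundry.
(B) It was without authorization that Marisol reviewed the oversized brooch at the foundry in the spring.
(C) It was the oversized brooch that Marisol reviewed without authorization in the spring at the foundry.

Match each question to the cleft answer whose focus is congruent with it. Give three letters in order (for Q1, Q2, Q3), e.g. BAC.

CBA

Q1 asks about the direct object; cleft (C) focuses "the oversized brooch", which is the direct object — so Q1 → C.
Q2 asks about the manner; cleft (B) focuses "without authorization", which is the manner — so Q2 → B.
Q3 asks about the subject (agent); cleft (A) focuses "Marisol", which is the subject (agent) — so Q3 → A.
Mapping: Q1→C, Q2→B, Q3→A.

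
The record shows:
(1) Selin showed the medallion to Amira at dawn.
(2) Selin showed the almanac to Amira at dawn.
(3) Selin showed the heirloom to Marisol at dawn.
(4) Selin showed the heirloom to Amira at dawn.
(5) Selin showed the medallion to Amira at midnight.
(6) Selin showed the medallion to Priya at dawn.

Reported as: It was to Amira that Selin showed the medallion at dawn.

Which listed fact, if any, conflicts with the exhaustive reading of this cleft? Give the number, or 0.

6

Focus of the cleft: "Amira" (the recipient). Presupposed background: Selin as agent and the medallion as thing and at dawn as setting.
Exhaustivity: Amira is the only recipient satisfying that background.
Fact (6) shares the background but with recipient = Priya; exhaustivity is violated.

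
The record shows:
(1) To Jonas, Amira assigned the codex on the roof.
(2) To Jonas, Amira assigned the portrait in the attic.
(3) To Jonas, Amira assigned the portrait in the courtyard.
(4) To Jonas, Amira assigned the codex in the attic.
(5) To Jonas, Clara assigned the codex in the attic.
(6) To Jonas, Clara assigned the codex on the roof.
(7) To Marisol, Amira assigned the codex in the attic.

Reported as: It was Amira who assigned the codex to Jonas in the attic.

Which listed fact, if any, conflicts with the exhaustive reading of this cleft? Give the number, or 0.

5

The cleft puts "Amira" in focus and presupposes the open proposition with same thing, recipient, setting (the codex / Jonas / in the attic).
The exhaustive reading says no other agent fits that background.
But fact (5) also has same thing, recipient, setting (the codex / Jonas / in the attic), with agent = Clara — so the exhaustive reading fails.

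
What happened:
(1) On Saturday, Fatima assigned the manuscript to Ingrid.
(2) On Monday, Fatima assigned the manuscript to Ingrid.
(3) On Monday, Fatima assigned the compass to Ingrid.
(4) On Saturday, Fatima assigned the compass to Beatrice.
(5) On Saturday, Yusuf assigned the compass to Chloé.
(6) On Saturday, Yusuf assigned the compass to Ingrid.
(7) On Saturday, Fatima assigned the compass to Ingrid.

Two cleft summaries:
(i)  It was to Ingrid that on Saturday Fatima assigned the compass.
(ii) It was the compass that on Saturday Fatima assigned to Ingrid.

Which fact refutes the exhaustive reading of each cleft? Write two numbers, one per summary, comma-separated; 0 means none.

Summary (i) focuses "Ingrid" (the recipient); background agent = Fatima, thing = the compass, setting = on Saturday. Fact (4) matches that background with recipient = Beatrice — refutes (i).
Summary (ii) focuses "the compass" (the thing); background agent = Fatima, recipient = Ingrid, setting = on Saturday. Fact (1) matches that background with thing = the manuscript — refutes (ii).

4, 1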